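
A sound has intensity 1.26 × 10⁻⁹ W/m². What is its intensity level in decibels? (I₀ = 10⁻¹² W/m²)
β = 10·log₁₀(I/I₀) = 31 dB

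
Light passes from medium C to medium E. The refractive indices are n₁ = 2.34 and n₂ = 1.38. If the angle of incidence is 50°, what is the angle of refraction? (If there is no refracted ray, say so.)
sin θ₂ = (n₁/n₂)·sin θ₁ = 1.299 > 1, so there is no refracted ray — the light undergoes total internal reflection.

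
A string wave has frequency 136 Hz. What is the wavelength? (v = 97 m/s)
λ = v/f = 0.7132 m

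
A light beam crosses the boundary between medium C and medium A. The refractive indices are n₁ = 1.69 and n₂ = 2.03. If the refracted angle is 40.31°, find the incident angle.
sin θ₁ = (n₂/n₁)·sin θ₂ → θ₁ = 50.99°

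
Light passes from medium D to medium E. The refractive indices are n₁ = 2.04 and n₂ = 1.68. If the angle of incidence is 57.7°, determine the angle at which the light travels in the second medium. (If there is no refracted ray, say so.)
sin θ₂ = (n₁/n₂)·sin θ₁ = 1.026 > 1, so there is no refracted ray — the light undergoes total internal reflection.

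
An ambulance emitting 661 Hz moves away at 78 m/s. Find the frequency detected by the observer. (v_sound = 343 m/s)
f_obs = f·v/(v + v_s) = 538.5 Hz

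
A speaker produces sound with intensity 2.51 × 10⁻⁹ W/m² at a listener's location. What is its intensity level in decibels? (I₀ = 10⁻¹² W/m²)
β = 10·log₁₀(I/I₀) = 34 dB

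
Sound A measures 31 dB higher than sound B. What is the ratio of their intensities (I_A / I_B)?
I_A/I_B = 10^(Δβ/10) = 1259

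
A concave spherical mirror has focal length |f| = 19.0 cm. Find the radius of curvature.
R = 2|f| = 38 cm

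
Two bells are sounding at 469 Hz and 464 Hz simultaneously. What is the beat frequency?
5 Hz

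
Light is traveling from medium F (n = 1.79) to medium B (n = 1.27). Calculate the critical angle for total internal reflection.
θc = arcsin(n₂/n₁) = 45.19°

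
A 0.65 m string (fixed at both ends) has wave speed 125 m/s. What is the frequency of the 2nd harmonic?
fₙ = nv/(2L) = 192.3 Hz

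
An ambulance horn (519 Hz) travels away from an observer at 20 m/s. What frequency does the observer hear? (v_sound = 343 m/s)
f_obs = f·v/(v + v_s) = 490.4 Hz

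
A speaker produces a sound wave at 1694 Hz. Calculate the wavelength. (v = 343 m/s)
λ = v/f = 0.2025 m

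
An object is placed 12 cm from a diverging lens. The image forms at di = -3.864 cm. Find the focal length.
1/f = 1/do + 1/di → f = -5.699 cm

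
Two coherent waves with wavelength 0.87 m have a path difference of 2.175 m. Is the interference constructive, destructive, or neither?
destructive — path difference = 2.5λ, an odd multiple of λ/2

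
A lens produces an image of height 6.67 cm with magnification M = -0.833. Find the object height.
ho = |hi|/|M| = 8.007 cm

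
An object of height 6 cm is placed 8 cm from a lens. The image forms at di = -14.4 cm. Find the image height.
hi = (-di/do) × ho = 10.8 cm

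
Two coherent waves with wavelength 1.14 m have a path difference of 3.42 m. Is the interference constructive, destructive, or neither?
constructive — path difference = 3λ, a whole number of wavelengths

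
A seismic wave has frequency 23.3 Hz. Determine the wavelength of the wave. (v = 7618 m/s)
λ = v/f = 327 m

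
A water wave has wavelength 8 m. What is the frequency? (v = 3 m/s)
f = v/λ = 0.375 Hz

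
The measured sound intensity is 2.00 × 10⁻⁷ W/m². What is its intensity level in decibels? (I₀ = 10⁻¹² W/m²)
β = 10·log₁₀(I/I₀) = 53.01 dB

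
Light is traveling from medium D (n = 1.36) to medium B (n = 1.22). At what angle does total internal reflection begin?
θc = arcsin(n₂/n₁) = 63.77°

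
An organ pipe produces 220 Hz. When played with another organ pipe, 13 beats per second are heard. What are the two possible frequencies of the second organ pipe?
f₂ = 220 ± 13 Hz → 233 Hz or 207 Hz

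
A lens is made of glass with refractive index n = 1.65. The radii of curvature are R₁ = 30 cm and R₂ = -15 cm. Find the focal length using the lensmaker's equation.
1/f = (n − 1)(1/R₁ − 1/R₂) → f = 15.38 cm (converging lens)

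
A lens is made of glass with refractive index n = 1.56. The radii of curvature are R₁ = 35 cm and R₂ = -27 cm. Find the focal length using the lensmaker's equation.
1/f = (n − 1)(1/R₁ − 1/R₂) → f = 27.22 cm (converging lens)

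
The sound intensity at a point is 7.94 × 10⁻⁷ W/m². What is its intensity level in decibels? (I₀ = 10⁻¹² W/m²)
β = 10·log₁₀(I/I₀) = 59 dB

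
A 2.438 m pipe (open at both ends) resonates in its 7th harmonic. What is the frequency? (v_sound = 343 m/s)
fₙ = nv/(2L) = 492.4 Hz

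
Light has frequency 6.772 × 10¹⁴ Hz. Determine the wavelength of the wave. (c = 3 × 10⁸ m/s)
λ = c/f = 443 nm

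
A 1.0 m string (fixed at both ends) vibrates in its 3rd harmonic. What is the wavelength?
λₙ = 2L/n = 0.6667 m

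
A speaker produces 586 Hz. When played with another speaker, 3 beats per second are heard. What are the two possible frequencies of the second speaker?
f₂ = 586 ± 3 Hz → 589 Hz or 583 Hz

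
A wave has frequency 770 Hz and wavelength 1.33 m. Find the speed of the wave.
v = fλ = 1024 m/s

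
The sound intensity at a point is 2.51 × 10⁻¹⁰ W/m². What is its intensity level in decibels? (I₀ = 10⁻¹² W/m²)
β = 10·log₁₀(I/I₀) = 24 dB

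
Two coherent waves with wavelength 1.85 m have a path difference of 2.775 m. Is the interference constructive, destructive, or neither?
destructive — path difference = 1.5λ, an odd multiple of λ/2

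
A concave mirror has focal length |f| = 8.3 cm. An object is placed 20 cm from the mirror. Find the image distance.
f = +8.3 cm (concave); 1/di = 1/f − 1/do → di = 14.19 cm (real image, in front of mirror)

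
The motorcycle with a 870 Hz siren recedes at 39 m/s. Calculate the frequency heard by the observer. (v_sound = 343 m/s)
f_obs = f·v/(v + v_s) = 781.2 Hz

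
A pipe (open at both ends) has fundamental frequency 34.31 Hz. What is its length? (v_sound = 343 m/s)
L = v/(2f₁) = 4.999 m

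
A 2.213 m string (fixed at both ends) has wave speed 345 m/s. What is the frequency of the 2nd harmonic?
fₙ = nv/(2L) = 155.9 Hz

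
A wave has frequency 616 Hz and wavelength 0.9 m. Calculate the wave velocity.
v = fλ = 554.4 m/s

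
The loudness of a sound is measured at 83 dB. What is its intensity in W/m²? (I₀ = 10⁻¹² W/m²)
I = I₀·10^(β/10) = 2.00 × 10⁻⁴ W/m²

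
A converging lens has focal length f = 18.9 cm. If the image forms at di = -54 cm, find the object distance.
1/do = 1/f − 1/di → do = 14 cm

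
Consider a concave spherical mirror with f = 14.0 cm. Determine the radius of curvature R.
R = 2|f| = 28 cm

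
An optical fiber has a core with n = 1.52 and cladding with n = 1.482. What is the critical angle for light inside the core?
θc = arcsin(n_cladding/n_core) = 77.16°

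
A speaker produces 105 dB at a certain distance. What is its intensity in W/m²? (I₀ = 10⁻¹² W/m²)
I = I₀·10^(β/10) = 3.16 × 10⁻² W/m²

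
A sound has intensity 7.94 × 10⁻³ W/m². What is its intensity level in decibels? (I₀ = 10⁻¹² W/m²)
β = 10·log₁₀(I/I₀) = 99 dB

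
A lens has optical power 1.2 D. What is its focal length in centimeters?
f = 1/P = 83.33 cm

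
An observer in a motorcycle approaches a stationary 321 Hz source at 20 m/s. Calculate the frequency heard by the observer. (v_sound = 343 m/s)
f_obs = f·(v + v_o)/v = 339.7 Hz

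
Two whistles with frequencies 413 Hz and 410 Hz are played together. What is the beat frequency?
3 Hz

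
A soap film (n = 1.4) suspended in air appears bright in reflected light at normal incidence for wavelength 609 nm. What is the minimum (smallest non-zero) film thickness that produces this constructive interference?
2nt = (m − ½)λ with m = 1 → t = (m − ½)λ/(2n) = 108.8 nm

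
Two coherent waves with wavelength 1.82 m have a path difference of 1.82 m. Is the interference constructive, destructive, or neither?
constructive — path difference = 1λ, a whole number of wavelengths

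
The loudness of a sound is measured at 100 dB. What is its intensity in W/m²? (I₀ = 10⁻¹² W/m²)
I = I₀·10^(β/10) = 1.00 × 10⁻² W/m²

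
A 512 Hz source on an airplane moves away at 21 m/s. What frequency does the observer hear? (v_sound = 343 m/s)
f_obs = f·v/(v + v_s) = 482.5 Hz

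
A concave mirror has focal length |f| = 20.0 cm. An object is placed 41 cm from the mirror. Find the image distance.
f = +20.0 cm (concave); 1/di = 1/f − 1/do → di = 39.05 cm (real image, in front of mirror)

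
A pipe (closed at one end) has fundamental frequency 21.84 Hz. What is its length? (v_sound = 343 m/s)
L = v/(4f₁) = 3.926 m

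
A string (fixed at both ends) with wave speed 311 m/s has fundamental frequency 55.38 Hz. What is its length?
L = v/(2f₁) = 2.808 m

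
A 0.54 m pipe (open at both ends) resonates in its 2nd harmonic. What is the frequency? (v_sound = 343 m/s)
fₙ = nv/(2L) = 635.2 Hz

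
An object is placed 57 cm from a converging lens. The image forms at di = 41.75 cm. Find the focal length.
1/f = 1/do + 1/di → f = 24.1 cm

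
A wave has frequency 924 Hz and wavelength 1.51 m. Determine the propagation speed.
v = fλ = 1395 m/s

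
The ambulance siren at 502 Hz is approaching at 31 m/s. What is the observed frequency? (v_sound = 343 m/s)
f_obs = f·v/(v − v_s) = 551.9 Hz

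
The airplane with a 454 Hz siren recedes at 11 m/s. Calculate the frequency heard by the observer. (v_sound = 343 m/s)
f_obs = f·v/(v + v_s) = 439.9 Hz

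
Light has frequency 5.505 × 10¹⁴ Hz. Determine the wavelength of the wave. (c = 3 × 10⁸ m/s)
λ = c/f = 545 nm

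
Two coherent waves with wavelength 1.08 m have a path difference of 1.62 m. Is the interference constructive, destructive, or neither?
destructive — path difference = 1.5λ, an odd multiple of λ/2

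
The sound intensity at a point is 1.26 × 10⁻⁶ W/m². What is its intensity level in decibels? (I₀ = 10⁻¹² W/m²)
β = 10·log₁₀(I/I₀) = 61 dB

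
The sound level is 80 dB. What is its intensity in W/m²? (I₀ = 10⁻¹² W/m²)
I = I₀·10^(β/10) = 1.00 × 10⁻⁴ W/m²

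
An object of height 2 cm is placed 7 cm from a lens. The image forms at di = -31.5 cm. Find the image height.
hi = (-di/do) × ho = 9 cm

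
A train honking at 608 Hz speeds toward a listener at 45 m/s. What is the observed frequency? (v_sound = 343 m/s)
f_obs = f·v/(v − v_s) = 699.8 Hz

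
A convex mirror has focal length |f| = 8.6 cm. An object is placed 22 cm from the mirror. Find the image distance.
f = −8.6 cm (convex); 1/di = 1/f − 1/do → di = -6.183 cm (virtual image, behind mirror)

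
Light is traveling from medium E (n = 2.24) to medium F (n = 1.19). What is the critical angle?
θc = arcsin(n₂/n₁) = 32.09°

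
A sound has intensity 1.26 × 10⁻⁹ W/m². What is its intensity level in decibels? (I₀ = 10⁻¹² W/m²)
β = 10·log₁₀(I/I₀) = 31 dB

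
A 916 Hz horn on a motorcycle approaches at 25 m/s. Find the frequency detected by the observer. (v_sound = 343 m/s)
f_obs = f·v/(v − v_s) = 988 Hz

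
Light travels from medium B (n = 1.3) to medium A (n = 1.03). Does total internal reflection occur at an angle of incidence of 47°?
θc = arcsin(n₂/n₁) = 52.4°; 47° < θc, so no — the ray refracts.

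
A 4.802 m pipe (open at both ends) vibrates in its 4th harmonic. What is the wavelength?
λₙ = 2L/n = 2.401 m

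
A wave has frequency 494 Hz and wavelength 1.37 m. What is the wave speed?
v = fλ = 676.8 m/s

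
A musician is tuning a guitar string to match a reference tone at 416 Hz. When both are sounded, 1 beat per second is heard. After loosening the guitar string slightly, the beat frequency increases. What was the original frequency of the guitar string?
415 Hz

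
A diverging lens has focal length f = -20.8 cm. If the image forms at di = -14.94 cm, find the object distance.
1/do = 1/f − 1/di → do = 53.03 cm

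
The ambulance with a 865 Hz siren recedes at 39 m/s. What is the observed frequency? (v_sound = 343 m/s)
f_obs = f·v/(v + v_s) = 776.7 Hz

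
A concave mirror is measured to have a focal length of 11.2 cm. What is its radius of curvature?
R = 2|f| = 22.4 cm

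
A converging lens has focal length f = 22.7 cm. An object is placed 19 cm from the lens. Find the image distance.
1/di = 1/f − 1/do → di = -116.6 cm (virtual image)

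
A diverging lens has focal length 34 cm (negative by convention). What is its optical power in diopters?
P = 1/f = -2.941 D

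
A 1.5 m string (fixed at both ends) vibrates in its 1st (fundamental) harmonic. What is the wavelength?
λₙ = 2L/n = 3 m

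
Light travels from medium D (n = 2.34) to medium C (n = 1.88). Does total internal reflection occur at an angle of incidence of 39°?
θc = arcsin(n₂/n₁) = 53.46°; 39° < θc, so no — the ray refracts.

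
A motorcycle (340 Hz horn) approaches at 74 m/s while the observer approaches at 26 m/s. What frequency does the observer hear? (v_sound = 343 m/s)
f_obs = f·(v + v_o)/(v − v_s) = 466.4 Hz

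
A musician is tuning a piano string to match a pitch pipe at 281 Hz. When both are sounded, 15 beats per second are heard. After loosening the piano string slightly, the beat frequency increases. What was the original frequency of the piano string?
266 Hz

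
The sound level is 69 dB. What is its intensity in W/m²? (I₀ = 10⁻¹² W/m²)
I = I₀·10^(β/10) = 7.94 × 10⁻⁶ W/m²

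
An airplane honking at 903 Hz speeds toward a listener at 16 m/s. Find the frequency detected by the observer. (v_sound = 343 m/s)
f_obs = f·v/(v − v_s) = 947.2 Hz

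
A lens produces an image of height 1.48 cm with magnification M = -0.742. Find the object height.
ho = |hi|/|M| = 1.995 cm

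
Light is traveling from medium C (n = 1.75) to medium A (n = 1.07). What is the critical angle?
θc = arcsin(n₂/n₁) = 37.69°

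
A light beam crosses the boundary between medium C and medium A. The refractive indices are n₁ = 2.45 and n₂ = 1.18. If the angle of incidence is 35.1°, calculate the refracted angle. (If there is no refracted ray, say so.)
sin θ₂ = (n₁/n₂)·sin θ₁ = 1.194 > 1, so there is no refracted ray — the light undergoes total internal reflection.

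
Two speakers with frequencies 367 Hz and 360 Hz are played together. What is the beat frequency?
7 Hz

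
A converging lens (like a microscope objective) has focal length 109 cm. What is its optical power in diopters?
P = 1/f = 0.9174 D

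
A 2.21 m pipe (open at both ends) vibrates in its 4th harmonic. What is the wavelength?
λₙ = 2L/n = 1.105 m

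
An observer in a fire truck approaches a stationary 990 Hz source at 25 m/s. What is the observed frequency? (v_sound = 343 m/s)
f_obs = f·(v + v_o)/v = 1062 Hz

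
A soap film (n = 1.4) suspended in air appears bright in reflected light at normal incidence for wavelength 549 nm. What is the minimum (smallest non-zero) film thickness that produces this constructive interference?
2nt = (m − ½)λ with m = 1 → t = (m − ½)λ/(2n) = 98.04 nm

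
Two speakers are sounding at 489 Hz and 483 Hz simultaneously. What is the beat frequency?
6 Hz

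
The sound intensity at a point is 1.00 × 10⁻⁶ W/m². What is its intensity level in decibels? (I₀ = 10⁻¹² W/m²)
β = 10·log₁₀(I/I₀) = 60 dB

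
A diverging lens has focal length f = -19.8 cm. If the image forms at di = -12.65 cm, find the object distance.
1/do = 1/f − 1/di → do = 35.03 cm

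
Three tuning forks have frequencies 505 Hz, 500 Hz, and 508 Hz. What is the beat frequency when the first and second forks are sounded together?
5 Hz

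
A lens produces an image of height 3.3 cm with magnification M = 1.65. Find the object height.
ho = |hi|/|M| = 2 cm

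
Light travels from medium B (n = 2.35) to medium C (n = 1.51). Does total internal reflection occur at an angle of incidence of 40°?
θc = arcsin(n₂/n₁) = 39.98°; 40° > θc, so yes — total internal reflection.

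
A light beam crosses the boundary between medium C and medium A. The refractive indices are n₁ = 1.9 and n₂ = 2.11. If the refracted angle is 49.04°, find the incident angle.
sin θ₁ = (n₂/n₁)·sin θ₂ → θ₁ = 57°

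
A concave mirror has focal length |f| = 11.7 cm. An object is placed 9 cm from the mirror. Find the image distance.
f = +11.7 cm (concave); 1/di = 1/f − 1/do → di = -39 cm (virtual image, behind mirror)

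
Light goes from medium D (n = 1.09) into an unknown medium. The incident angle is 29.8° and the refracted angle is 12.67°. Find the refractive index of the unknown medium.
n₂ = n₁·sin θ₁ / sin θ₂ = 2.47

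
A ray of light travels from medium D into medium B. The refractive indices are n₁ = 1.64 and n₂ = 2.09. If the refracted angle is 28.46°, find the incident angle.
sin θ₁ = (n₂/n₁)·sin θ₂ → θ₁ = 37.39°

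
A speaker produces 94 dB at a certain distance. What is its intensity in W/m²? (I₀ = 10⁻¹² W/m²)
I = I₀·10^(β/10) = 2.51 × 10⁻³ W/m²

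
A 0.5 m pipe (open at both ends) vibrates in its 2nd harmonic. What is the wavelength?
λₙ = 2L/n = 0.5 m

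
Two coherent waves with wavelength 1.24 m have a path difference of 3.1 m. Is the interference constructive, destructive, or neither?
destructive — path difference = 2.5λ, an odd multiple of λ/2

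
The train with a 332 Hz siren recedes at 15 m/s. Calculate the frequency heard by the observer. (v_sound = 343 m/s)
f_obs = f·v/(v + v_s) = 318.1 Hz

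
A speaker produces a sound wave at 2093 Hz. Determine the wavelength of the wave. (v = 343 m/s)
λ = v/f = 0.1639 m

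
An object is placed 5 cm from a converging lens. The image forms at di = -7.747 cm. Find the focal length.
1/f = 1/do + 1/di → f = 14.1 cm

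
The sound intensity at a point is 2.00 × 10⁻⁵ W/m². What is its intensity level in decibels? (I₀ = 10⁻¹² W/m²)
β = 10·log₁₀(I/I₀) = 73.01 dB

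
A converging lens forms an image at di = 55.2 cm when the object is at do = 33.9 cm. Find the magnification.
M = −di/do = -1.628 (inverted image)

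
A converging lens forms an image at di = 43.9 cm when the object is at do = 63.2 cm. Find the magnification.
M = −di/do = -0.6946 (inverted image)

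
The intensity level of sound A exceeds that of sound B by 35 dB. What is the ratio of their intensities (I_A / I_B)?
I_A/I_B = 10^(Δβ/10) = 3162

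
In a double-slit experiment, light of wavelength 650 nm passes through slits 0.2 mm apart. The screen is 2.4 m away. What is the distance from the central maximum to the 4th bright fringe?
y = mλL/d = 31.2 mm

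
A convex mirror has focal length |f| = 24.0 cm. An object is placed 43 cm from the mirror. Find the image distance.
f = −24.0 cm (convex); 1/di = 1/f − 1/do → di = -15.4 cm (virtual image, behind mirror)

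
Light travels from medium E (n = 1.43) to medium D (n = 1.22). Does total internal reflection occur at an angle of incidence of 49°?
θc = arcsin(n₂/n₁) = 58.56°; 49° < θc, so no — the ray refracts.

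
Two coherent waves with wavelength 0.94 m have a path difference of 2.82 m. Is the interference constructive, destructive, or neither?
constructive — path difference = 3λ, a whole number of wavelengths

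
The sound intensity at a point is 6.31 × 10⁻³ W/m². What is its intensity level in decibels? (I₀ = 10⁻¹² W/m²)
β = 10·log₁₀(I/I₀) = 98 dB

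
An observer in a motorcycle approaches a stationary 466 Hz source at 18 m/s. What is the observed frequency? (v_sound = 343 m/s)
f_obs = f·(v + v_o)/v = 490.5 Hz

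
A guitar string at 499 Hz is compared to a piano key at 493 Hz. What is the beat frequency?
6 Hz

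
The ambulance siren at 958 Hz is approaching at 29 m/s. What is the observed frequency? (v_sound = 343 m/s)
f_obs = f·v/(v − v_s) = 1046 Hz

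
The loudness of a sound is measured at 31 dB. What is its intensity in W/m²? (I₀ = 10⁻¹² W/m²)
I = I₀·10^(β/10) = 1.26 × 10⁻⁹ W/m²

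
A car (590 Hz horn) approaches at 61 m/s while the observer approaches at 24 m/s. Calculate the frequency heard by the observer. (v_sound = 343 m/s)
f_obs = f·(v + v_o)/(v − v_s) = 767.8 Hz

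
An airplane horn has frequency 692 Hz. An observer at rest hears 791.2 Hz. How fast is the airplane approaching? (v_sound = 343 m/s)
v_s = v·(1 − f/f_obs) = 43.01 m/s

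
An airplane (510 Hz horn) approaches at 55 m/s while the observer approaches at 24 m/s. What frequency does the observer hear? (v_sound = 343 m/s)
f_obs = f·(v + v_o)/(v − v_s) = 649.9 Hz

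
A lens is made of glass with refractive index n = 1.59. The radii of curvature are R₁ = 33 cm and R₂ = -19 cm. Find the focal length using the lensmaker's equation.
1/f = (n − 1)(1/R₁ − 1/R₂) → f = 20.44 cm (converging lens)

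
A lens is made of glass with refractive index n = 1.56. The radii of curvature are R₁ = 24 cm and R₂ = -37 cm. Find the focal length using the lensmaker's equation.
1/f = (n − 1)(1/R₁ − 1/R₂) → f = 26 cm (converging lens)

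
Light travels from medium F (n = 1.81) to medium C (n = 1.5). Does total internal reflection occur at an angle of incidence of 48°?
θc = arcsin(n₂/n₁) = 55.97°; 48° < θc, so no — the ray refracts.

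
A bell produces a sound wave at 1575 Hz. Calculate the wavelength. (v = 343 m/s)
λ = v/f = 0.2178 m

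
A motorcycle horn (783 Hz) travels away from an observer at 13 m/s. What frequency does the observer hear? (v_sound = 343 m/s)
f_obs = f·v/(v + v_s) = 754.4 Hz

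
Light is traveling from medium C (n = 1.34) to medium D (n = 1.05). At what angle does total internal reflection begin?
θc = arcsin(n₂/n₁) = 51.59°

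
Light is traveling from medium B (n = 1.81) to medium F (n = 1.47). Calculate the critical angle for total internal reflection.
θc = arcsin(n₂/n₁) = 54.31°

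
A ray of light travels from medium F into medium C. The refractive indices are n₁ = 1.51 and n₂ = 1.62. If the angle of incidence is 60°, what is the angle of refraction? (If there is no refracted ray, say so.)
sin θ₂ = (n₁/n₂)·sin θ₁ = 0.8072 → θ₂ = 53.83°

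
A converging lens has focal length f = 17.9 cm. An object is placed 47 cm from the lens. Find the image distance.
1/di = 1/f − 1/do → di = 28.91 cm (real image)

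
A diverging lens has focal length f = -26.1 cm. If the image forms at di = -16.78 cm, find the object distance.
1/do = 1/f − 1/di → do = 46.99 cm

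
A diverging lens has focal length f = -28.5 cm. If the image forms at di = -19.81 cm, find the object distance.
1/do = 1/f − 1/di → do = 64.97 cm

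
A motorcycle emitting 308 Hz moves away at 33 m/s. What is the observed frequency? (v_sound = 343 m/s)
f_obs = f·v/(v + v_s) = 281 Hz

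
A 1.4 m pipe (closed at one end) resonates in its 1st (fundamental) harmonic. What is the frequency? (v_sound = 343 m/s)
fₙ = nv/(4L) = 61.25 Hz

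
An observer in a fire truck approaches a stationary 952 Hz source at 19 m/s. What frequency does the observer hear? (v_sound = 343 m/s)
f_obs = f·(v + v_o)/v = 1005 Hz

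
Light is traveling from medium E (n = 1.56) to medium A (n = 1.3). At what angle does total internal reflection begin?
θc = arcsin(n₂/n₁) = 56.44°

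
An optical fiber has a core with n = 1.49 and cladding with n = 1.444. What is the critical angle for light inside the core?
θc = arcsin(n_cladding/n_core) = 75.73°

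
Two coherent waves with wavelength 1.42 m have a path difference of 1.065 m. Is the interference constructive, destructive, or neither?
neither (partial) — path difference = 0.75λ, neither a whole number of wavelengths nor an odd multiple of λ/2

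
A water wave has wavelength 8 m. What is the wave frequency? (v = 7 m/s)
f = v/λ = 0.875 Hz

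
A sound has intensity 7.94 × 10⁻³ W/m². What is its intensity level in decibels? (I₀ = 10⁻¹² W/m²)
β = 10·log₁₀(I/I₀) = 99 dB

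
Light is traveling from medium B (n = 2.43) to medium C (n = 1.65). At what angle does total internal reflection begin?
θc = arcsin(n₂/n₁) = 42.77°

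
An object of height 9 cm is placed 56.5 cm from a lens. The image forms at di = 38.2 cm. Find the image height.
hi = (-di/do) × ho = -6.085 cm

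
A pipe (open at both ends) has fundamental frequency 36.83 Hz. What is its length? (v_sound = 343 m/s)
L = v/(2f₁) = 4.657 m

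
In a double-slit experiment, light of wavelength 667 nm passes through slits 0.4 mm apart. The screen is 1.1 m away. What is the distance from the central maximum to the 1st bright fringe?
y = mλL/d = 1.834 mm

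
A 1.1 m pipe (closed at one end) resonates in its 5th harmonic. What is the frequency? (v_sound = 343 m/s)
fₙ = nv/(4L) = 389.8 Hz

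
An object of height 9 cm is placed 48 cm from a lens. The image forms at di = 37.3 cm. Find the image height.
hi = (-di/do) × ho = -6.994 cm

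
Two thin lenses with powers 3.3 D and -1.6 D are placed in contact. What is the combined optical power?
P_total = P₁ + P₂ = 1.7 D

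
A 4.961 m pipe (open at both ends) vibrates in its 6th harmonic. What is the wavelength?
λₙ = 2L/n = 1.654 m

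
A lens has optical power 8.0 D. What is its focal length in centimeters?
f = 1/P = 12.5 cm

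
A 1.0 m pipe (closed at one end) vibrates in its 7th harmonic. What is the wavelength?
λₙ = 4L/n = 0.5714 m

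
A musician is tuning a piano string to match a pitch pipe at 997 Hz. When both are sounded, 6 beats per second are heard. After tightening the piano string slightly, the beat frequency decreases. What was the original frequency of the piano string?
991 Hz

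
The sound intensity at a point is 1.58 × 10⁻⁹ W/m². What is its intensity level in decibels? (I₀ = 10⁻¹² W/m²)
β = 10·log₁₀(I/I₀) = 31.99 dB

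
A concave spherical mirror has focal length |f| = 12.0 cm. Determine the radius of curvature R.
R = 2|f| = 24 cm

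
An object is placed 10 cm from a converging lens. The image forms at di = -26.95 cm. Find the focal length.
1/f = 1/do + 1/di → f = 15.9 cm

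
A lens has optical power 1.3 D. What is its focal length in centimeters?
f = 1/P = 76.92 cm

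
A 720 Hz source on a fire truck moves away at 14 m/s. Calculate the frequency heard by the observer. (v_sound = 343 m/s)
f_obs = f·v/(v + v_s) = 691.8 Hz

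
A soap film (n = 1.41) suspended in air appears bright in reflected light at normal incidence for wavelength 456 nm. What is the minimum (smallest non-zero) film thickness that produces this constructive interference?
2nt = (m − ½)λ with m = 1 → t = (m − ½)λ/(2n) = 80.85 nm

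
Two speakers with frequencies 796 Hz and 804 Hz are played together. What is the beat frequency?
8 Hz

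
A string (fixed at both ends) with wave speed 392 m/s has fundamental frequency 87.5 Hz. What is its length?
L = v/(2f₁) = 2.24 m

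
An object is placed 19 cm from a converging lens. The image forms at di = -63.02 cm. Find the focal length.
1/f = 1/do + 1/di → f = 27.2 cm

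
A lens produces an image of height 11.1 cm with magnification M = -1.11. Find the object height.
ho = |hi|/|M| = 10 cm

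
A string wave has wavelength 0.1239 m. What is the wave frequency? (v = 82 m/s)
f = v/λ = 661.8 Hz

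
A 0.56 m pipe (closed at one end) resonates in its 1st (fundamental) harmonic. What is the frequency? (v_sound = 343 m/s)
fₙ = nv/(4L) = 153.1 Hz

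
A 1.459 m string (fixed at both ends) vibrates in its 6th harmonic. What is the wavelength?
λₙ = 2L/n = 0.4863 m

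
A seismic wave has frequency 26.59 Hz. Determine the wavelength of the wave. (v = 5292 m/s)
λ = v/f = 199 m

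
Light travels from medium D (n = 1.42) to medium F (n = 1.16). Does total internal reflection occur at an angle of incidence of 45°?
θc = arcsin(n₂/n₁) = 54.78°; 45° < θc, so no — the ray refracts.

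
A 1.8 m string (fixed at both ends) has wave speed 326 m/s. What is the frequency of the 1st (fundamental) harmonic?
fₙ = nv/(2L) = 90.56 Hz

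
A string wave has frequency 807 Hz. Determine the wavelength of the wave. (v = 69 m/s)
λ = v/f = 0.0855 m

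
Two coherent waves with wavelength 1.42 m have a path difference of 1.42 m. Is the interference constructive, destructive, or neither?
constructive — path difference = 1λ, a whole number of wavelengths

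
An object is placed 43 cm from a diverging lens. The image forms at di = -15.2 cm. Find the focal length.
1/f = 1/do + 1/di → f = -23.51 cm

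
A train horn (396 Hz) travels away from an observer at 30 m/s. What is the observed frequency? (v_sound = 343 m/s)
f_obs = f·v/(v + v_s) = 364.2 Hz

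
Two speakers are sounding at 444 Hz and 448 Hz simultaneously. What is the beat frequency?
4 Hz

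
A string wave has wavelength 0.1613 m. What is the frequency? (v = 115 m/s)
f = v/λ = 713 Hz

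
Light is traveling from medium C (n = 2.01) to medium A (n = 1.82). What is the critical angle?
θc = arcsin(n₂/n₁) = 64.89°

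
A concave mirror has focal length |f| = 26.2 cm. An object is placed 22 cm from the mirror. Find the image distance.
f = +26.2 cm (concave); 1/di = 1/f − 1/do → di = -137.2 cm (virtual image, behind mirror)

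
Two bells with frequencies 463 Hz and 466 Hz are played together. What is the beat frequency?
3 Hz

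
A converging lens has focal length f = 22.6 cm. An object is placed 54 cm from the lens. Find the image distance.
1/di = 1/f − 1/do → di = 38.87 cm (real image)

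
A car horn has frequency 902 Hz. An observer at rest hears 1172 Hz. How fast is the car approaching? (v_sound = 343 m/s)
v_s = v·(1 − f/f_obs) = 79.02 m/s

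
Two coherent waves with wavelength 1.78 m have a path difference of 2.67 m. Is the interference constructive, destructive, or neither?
destructive — path difference = 1.5λ, an odd multiple of λ/2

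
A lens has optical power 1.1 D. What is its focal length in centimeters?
f = 1/P = 90.91 cm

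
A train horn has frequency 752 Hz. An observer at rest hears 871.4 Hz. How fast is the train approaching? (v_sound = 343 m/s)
v_s = v·(1 − f/f_obs) = 47 m/s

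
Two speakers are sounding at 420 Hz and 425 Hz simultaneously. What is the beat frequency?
5 Hz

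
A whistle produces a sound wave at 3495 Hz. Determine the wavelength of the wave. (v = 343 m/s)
λ = v/f = 0.09814 m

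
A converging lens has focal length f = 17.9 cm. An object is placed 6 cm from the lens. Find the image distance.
1/di = 1/f − 1/do → di = -9.025 cm (virtual image)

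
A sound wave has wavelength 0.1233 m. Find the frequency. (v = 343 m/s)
f = v/λ = 2782 Hz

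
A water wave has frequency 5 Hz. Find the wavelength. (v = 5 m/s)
λ = v/f = 1 m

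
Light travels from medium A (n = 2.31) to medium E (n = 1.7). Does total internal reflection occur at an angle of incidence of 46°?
θc = arcsin(n₂/n₁) = 47.39°; 46° < θc, so no — the ray refracts.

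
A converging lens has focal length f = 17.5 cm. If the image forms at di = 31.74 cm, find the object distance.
1/do = 1/f − 1/di → do = 39.01 cm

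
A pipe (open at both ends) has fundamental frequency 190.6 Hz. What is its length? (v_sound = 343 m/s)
L = v/(2f₁) = 0.8998 m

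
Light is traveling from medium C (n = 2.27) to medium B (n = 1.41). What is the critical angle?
θc = arcsin(n₂/n₁) = 38.4°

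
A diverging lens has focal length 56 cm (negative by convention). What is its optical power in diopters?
P = 1/f = -1.786 D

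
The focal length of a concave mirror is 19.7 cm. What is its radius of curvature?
R = 2|f| = 39.4 cm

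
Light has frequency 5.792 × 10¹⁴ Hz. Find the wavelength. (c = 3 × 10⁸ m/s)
λ = c/f = 518 nm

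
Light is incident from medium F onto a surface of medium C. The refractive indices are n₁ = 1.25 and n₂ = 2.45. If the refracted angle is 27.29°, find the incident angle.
sin θ₁ = (n₂/n₁)·sin θ₂ → θ₁ = 63.98°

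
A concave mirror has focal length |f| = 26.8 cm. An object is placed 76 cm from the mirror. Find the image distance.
f = +26.8 cm (concave); 1/di = 1/f − 1/do → di = 41.4 cm (real image, in front of mirror)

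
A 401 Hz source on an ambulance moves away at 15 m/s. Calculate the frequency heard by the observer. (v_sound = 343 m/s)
f_obs = f·v/(v + v_s) = 384.2 Hz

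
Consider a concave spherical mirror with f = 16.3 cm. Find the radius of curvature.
R = 2|f| = 32.6 cm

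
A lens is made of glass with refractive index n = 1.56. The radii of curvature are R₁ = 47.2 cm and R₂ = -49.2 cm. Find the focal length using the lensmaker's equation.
1/f = (n − 1)(1/R₁ − 1/R₂) → f = 43.02 cm (converging lens)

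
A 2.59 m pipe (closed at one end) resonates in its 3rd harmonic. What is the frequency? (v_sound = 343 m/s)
fₙ = nv/(4L) = 99.32 Hz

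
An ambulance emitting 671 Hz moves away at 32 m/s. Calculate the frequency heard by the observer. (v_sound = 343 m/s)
f_obs = f·v/(v + v_s) = 613.7 Hz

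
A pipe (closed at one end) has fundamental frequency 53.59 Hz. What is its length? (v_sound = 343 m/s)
L = v/(4f₁) = 1.6 m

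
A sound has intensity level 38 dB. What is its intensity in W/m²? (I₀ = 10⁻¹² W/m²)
I = I₀·10^(β/10) = 6.31 × 10⁻⁹ W/m²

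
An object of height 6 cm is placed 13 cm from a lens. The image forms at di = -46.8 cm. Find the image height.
hi = (-di/do) × ho = 21.6 cm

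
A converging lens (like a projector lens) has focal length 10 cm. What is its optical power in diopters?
P = 1/f = 10 D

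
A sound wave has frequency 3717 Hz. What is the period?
T = 1/f = 2.690 × 10⁻⁴ s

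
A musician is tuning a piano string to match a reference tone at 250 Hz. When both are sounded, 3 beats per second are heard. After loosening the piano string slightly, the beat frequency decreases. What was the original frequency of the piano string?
253 Hz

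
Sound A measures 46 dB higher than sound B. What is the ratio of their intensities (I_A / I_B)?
I_A/I_B = 10^(Δβ/10) = 39810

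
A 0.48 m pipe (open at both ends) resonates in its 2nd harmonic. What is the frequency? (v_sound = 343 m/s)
fₙ = nv/(2L) = 714.6 Hz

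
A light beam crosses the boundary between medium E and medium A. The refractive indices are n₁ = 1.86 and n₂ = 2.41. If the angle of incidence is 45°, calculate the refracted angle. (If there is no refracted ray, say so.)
sin θ₂ = (n₁/n₂)·sin θ₁ = 0.5457 → θ₂ = 33.07°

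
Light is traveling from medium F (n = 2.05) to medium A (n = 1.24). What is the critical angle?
θc = arcsin(n₂/n₁) = 37.22°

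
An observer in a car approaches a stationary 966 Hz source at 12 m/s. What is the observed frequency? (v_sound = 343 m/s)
f_obs = f·(v + v_o)/v = 999.8 Hz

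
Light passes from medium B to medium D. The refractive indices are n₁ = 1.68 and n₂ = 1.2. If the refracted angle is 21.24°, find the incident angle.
sin θ₁ = (n₂/n₁)·sin θ₂ → θ₁ = 15°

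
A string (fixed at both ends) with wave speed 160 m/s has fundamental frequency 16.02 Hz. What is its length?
L = v/(2f₁) = 4.994 m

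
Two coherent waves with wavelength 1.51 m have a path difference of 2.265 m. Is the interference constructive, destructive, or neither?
destructive — path difference = 1.5λ, an odd multiple of λ/2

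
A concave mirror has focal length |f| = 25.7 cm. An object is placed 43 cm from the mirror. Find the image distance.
f = +25.7 cm (concave); 1/di = 1/f − 1/do → di = 63.88 cm (real image, in front of mirror)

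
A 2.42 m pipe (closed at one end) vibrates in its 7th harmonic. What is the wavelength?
λₙ = 4L/n = 1.383 m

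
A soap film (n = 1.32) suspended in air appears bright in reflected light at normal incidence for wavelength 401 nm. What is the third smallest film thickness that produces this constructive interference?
2nt = (m − ½)λ with m = 3 → t = (m − ½)λ/(2n) = 379.7 nm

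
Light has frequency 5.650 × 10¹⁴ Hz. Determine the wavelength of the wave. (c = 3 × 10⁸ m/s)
λ = c/f = 531 nm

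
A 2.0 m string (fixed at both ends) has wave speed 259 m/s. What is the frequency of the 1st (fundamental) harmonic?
fₙ = nv/(2L) = 64.75 Hz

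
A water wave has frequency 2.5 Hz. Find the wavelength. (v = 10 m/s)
λ = v/f = 4 m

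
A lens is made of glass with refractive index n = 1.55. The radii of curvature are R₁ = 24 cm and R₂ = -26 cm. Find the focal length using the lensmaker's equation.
1/f = (n − 1)(1/R₁ − 1/R₂) → f = 22.69 cm (converging lens)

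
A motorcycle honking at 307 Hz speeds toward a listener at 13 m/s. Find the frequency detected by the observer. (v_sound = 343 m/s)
f_obs = f·v/(v − v_s) = 319.1 Hz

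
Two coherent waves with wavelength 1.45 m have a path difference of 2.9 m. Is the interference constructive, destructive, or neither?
constructive — path difference = 2λ, a whole number of wavelengths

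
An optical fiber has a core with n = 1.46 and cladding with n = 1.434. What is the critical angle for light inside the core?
θc = arcsin(n_cladding/n_core) = 79.17°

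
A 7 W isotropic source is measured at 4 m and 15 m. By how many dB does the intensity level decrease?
Δβ = 20·log₁₀(r₂/r₁) = 11.48 dB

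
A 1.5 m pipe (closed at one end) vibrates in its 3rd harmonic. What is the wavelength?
λₙ = 4L/n = 2 m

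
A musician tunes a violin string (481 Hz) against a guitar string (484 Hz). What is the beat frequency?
3 Hz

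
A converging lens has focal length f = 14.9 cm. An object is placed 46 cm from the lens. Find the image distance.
1/di = 1/f − 1/do → di = 22.04 cm (real image)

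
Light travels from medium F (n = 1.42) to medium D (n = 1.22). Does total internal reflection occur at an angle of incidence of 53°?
θc = arcsin(n₂/n₁) = 59.22°; 53° < θc, so no — the ray refracts.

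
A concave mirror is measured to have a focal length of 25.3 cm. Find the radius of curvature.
R = 2|f| = 50.6 cm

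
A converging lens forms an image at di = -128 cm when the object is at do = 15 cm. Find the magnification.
M = −di/do = 8.533 (upright image)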